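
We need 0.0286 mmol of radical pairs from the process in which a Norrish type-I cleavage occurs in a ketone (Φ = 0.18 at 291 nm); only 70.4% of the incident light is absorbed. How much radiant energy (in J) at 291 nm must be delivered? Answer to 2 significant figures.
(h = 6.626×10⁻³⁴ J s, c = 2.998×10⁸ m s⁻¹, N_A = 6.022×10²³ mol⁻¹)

Product: 0.0286 mmol = 2.86×10⁻⁵ mol.
Photons that must be absorbed: 2.86×10⁻⁵ / 0.18 = 1.589×10⁻⁴ mol.
Incident photons needed: 1.589×10⁻⁴ / 0.704 = 2.257×10⁻⁴ mol.
Photon energy: hc/λ = 6.826×10⁻¹⁹ J; per mole, 4.111×10⁵ J mol⁻¹.
Energy required: 2.257×10⁻⁴ × 4.111×10⁵ = 93 J.

93 J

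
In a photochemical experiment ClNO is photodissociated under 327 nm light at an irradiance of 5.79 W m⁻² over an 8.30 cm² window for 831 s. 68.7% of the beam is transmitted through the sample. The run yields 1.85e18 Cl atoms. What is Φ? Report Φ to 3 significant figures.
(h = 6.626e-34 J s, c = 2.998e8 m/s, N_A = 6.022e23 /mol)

Φ = 0.899

Product: 1.85e18 / 6.022e23 = 3.072e-6 mol.
Photon energy at 327 nm: hc/λ = (6.626e-34)(2.998e8)/(327e-9) = 6.075e-19 J.
Energy delivered: (5.79 W m⁻²)(8.30e-4 m²)(831 s) = 3.994 J.
Photons incident: 3.994 / 6.075e-19 = 6.574e18, i.e. 6.574e18/6.022e23 = 1.092e-5 mol.
Fraction absorbed: 1 − 68.7/100 = 0.3130.
Photons absorbed: 0.3130 × 1.092e-5 = 3.418e-6 mol.
Φ = 3.072e-6 mol / 3.418e-6 mol photons = 0.899.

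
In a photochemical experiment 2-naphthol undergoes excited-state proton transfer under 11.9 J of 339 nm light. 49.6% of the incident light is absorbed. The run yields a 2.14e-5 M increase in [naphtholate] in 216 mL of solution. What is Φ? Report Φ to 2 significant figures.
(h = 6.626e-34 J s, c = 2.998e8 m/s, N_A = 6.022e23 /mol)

Φ = 0.28

Product: (2.14e-5 M)(0.216 L) = 4.622e-6 mol.
Photon energy at 339 nm: hc/λ = (6.626e-34)(2.998e8)/(339e-9) = 5.860e-19 J.
Photons incident: 11.9 / 5.860e-19 = 2.031e19, i.e. 2.031e19/6.022e23 = 3.373e-5 mol.
Photons absorbed: 0.496 × 3.373e-5 = 1.673e-5 mol.
Φ = 4.622e-6 mol / 1.673e-5 mol photons = 0.28.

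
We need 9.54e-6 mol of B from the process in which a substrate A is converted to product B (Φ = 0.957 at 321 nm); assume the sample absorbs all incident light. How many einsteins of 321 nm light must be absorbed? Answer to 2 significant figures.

1.0e-5 einstein

Photons that must be absorbed: 9.54e-6 / 0.957 = 9.969e-6 mol.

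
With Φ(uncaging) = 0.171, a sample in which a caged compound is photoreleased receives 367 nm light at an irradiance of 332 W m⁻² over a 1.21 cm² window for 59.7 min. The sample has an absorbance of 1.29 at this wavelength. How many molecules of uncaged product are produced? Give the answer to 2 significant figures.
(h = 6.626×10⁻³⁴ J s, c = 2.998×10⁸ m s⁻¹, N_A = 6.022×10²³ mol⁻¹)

4.3×10¹⁹ molecules

Photon energy at 367 nm: hc/λ = (6.626×10⁻³⁴)(2.998×10⁸)/(367×10⁻⁹) = 5.413×10⁻¹⁹ J.
Energy delivered: (332 W m⁻²)(1.21×10⁻⁴ m²)(3582 s) = 143.9 J.
Photons incident: 143.9 / 5.413×10⁻¹⁹ = 2.658×10²⁰, i.e. 2.658×10²⁰/6.022×10²³ = 4.414×10⁻⁴ mol.
Fraction absorbed: 1 − 10^(−1.29) = 0.9487.
Photons absorbed: 0.9487 × 4.414×10⁻⁴ = 4.188×10⁻⁴ mol.
Product: Φ × n_abs = 0.171 × 4.188×10⁻⁴ = 7.161×10⁻⁵ mol.
As a count: 7.161×10⁻⁵ × 6.022×10²³ = 4.3×10¹⁹.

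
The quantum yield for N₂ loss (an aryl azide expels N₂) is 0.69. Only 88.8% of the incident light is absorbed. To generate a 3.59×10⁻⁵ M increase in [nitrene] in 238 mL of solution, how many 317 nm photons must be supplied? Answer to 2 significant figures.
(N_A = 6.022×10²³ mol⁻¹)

Product: (3.59×10⁻⁵ M)(0.238 L) = 8.544×10⁻⁶ mol.
Photons that must be absorbed: 8.544×10⁻⁶ / 0.69 = 1.238×10⁻⁵ mol.
Incident photons needed: 1.238×10⁻⁵ / 0.888 = 1.394×10⁻⁵ mol.
Photon count: 1.394×10⁻⁵ × 6.022×10²³ = 8.4×10¹⁸.

8.4×10¹⁸ photons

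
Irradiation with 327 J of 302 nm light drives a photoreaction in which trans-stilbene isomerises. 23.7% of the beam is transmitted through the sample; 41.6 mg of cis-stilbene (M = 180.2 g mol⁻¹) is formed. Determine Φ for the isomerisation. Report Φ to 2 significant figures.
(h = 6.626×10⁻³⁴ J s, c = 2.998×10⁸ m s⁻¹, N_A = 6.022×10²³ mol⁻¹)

Product: 41.6 mg / 180.2 g mol⁻¹ = 2.309×10⁻⁴ mol.
Photon energy at 302 nm: hc/λ = (6.626×10⁻³⁴)(2.998×10⁸)/(302×10⁻⁹) = 6.578×10⁻¹⁹ J.
Photons incident: 327 / 6.578×10⁻¹⁹ = 4.971×10²⁰, i.e. 4.971×10²⁰/6.022×10²³ = 8.255×10⁻⁴ mol.
Fraction absorbed: 1 − 23.7/100 = 0.7630.
Photons absorbed: 0.7630 × 8.255×10⁻⁴ = 6.299×10⁻⁴ mol.
Φ = 2.309×10⁻⁴ mol / 6.299×10⁻⁴ mol photons = 0.37.

Φ = 0.37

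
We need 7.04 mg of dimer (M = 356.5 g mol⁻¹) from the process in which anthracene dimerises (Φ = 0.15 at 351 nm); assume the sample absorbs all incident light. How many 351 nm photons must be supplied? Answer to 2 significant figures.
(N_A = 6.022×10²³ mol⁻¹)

7.9×10¹⁹ photons

Product: 7.04 mg / 356.5 g mol⁻¹ = 1.975×10⁻⁵ mol.
Photons that must be absorbed: 1.975×10⁻⁵ / 0.15 = 1.317×10⁻⁴ mol.
Photon count: 1.317×10⁻⁴ × 6.022×10²³ = 7.9×10¹⁹.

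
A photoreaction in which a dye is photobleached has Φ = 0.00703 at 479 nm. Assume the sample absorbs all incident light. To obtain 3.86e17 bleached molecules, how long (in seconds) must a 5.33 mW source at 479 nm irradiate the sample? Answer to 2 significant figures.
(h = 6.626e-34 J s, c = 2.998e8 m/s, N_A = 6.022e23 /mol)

Product: 3.86e17 / 6.022e23 = 6.410e-7 mol.
Photons that must be absorbed: 6.410e-7 / 0.00703 = 9.118e-5 mol.
Photon energy: hc/λ = 4.147e-19 J; per mole, 2.497e5 J mol⁻¹.
Energy required: 9.118e-5 × 2.497e5 = 22.77 J.
Time: 22.77 J / 0.00533 W = 4300 s.

t ≈ 4300 s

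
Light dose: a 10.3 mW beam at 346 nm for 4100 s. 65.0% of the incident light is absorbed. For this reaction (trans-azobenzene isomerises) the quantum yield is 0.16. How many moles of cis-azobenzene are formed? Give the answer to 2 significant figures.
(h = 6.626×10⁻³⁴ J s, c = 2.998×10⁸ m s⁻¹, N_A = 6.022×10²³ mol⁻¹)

1.3×10⁻⁵ mol

Photon energy at 346 nm: hc/λ = (6.626×10⁻³⁴)(2.998×10⁸)/(346×10⁻⁹) = 5.741×10⁻¹⁹ J.
Energy delivered: (10.3 mW)(4100 s) = 42.23 J.
Photons incident: 42.23 / 5.741×10⁻¹⁹ = 7.356×10¹⁹, i.e. 7.356×10¹⁹/6.022×10²³ = 1.222×10⁻⁴ mol.
Photons absorbed: 0.650 × 1.222×10⁻⁴ = 7.943×10⁻⁵ mol.
Product: Φ × n_abs = 0.16 × 7.943×10⁻⁵ = 1.271×10⁻⁵ mol.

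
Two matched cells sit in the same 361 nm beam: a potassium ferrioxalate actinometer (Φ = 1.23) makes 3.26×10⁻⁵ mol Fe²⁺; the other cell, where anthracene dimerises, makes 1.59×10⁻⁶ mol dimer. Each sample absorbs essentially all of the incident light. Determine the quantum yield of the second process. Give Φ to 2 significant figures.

Photons absorbed by the actinometer: 3.26×10⁻⁵ / 1.23 = 2.650×10⁻⁵ mol.
Φ(unknown) = 1.59×10⁻⁶ / 2.650×10⁻⁵ = 0.060.

Φ = 0.060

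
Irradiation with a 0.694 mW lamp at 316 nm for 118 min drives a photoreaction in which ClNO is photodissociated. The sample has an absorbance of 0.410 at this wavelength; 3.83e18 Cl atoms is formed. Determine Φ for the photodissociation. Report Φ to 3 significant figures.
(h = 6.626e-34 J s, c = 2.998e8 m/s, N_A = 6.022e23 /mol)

Φ = 0.802

Product: 3.83e18 / 6.022e23 = 6.360e-6 mol.
Photon energy at 316 nm: hc/λ = (6.626e-34)(2.998e8)/(316e-9) = 6.286e-19 J.
Energy delivered: (0.694 mW)(7080 s) = 4.914 J.
Photons incident: 4.914 / 6.286e-19 = 7.817e18, i.e. 7.817e18/6.022e23 = 1.298e-5 mol.
Fraction absorbed: 1 − 10^(−0.410) = 0.6110.
Photons absorbed: 0.6110 × 1.298e-5 = 7.931e-6 mol.
Φ = 6.360e-6 mol / 7.931e-6 mol photons = 0.802.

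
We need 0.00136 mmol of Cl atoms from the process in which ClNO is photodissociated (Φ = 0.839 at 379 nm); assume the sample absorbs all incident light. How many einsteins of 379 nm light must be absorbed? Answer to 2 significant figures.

Product: 0.00136 mmol = 1.36e-6 mol.
Photons that must be absorbed: 1.36e-6 / 0.839 = 1.621e-6 mol.

1.6e-6 einstein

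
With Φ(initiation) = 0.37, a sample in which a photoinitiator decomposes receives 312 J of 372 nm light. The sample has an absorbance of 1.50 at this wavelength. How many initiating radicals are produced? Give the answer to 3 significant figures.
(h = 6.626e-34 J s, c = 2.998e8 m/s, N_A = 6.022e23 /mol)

Photon energy at 372 nm: hc/λ = (6.626e-34)(2.998e8)/(372e-9) = 5.340e-19 J.
Photons incident: 312 / 5.340e-19 = 5.843e20, i.e. 5.843e20/6.022e23 = 9.703e-4 mol.
Fraction absorbed: 1 − 10^(−1.50) = 0.9684.
Photons absorbed: 0.9684 × 9.703e-4 = 9.396e-4 mol.
Product: Φ × n_abs = 0.37 × 9.396e-4 = 3.477e-4 mol.
As a count: 3.477e-4 × 6.022e23 = 2.09e20.

2.09e20 initiating radicals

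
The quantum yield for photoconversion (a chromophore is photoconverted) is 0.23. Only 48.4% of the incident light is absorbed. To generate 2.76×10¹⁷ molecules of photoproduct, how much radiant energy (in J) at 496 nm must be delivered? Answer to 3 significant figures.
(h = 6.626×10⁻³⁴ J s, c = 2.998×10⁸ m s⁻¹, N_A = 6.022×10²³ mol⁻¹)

Product: 2.76×10¹⁷ / 6.022×10²³ = 4.583×10⁻⁷ mol.
Photons that must be absorbed: 4.583×10⁻⁷ / 0.23 = 1.993×10⁻⁶ mol.
Incident photons needed: 1.993×10⁻⁶ / 0.484 = 4.118×10⁻⁶ mol.
Photon energy: hc/λ = 4.005×10⁻¹⁹ J; per mole, 2.412×10⁵ J mol⁻¹.
Energy required: 4.118×10⁻⁶ × 2.412×10⁵ = 0.993 J.

0.993 J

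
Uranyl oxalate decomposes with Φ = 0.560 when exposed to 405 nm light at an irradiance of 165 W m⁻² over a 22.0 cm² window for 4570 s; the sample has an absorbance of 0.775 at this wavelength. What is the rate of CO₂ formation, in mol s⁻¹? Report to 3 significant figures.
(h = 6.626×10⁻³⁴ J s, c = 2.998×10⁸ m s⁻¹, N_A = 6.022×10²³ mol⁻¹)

Photon energy at 405 nm: hc/λ = (6.626×10⁻³⁴)(2.998×10⁸)/(405×10⁻⁹) = 4.905×10⁻¹⁹ J.
Energy delivered: (165 W m⁻²)(22.0×10⁻⁴ m²)(4570 s) = 1659 J.
Photons incident: 1659 / 4.905×10⁻¹⁹ = 3.382×10²¹, i.e. 3.382×10²¹/6.022×10²³ = 0.005616 mol.
Fraction absorbed: 1 − 10^(−0.775) = 0.8321.
Photons absorbed: 0.8321 × 0.005616 = 0.004673 mol.
Product formed: 0.560 × 0.004673 = 0.002617 mol.
Rate: 0.002617 / 4570 s = 5.73×10⁻⁷ mol s⁻¹.

5.73×10⁻⁷ mol s⁻¹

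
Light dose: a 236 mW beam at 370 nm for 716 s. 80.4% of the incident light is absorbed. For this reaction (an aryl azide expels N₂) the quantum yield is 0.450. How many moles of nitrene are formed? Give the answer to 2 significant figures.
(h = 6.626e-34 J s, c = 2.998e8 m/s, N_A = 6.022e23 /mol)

1.9e-4 mol

Photon energy at 370 nm: hc/λ = (6.626e-34)(2.998e8)/(370e-9) = 5.369e-19 J.
Energy delivered: (236 mW)(716 s) = 169.0 J.
Photons incident: 169.0 / 5.369e-19 = 3.148e20, i.e. 3.148e20/6.022e23 = 5.227e-4 mol.
Photons absorbed: 0.804 × 5.227e-4 = 4.203e-4 mol.
Product: Φ × n_abs = 0.450 × 4.203e-4 = 1.891e-4 mol.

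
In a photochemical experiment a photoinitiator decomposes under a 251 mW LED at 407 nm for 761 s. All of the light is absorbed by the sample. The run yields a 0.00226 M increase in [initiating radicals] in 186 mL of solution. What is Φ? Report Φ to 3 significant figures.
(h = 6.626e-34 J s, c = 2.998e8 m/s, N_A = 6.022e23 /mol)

Product: (0.00226 M)(0.186 L) = 4.204e-4 mol.
Photon energy at 407 nm: hc/λ = (6.626e-34)(2.998e8)/(407e-9) = 4.881e-19 J.
Energy delivered: (251 mW)(761 s) = 191.0 J.
Photons incident: 191.0 / 4.881e-19 = 3.913e20, i.e. 3.913e20/6.022e23 = 6.498e-4 mol.
Φ = 4.204e-4 mol / 6.498e-4 mol photons = 0.647.

Φ = 0.647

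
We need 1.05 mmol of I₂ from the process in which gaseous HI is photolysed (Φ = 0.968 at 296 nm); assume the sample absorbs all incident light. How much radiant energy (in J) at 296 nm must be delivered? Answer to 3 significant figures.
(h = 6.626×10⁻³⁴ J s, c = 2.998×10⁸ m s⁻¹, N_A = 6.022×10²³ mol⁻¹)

438 J

Product: 1.05 mmol = 0.00105 mol.
Photons that must be absorbed: 0.00105 / 0.968 = 0.001085 mol.
Photon energy: hc/λ = 6.711×10⁻¹⁹ J; per mole, 4.041×10⁵ J mol⁻¹.
Energy required: 0.001085 × 4.041×10⁵ = 438 J.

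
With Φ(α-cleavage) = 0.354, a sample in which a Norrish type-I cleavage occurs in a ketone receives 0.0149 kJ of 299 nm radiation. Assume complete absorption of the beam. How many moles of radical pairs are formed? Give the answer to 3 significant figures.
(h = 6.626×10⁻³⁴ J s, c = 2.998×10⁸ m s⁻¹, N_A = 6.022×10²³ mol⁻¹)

Photon energy at 299 nm: hc/λ = (6.626×10⁻³⁴)(2.998×10⁸)/(299×10⁻⁹) = 6.644×10⁻¹⁹ J.
Incident energy: 0.0149 kJ = 14.9 J.
Photons incident: 14.9 / 6.644×10⁻¹⁹ = 2.243×10¹⁹, i.e. 2.243×10¹⁹/6.022×10²³ = 3.725×10⁻⁵ mol.
Product: Φ × n_abs = 0.354 × 3.725×10⁻⁵ = 1.319×10⁻⁵ mol.

1.32×10⁻⁵ mol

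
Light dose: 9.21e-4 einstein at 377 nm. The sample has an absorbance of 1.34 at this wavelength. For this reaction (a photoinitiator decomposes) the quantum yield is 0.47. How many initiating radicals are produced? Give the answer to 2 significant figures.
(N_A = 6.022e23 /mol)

Fraction absorbed: 1 − 10^(−1.34) = 0.9543.
Photons absorbed: 0.9543 × 9.21e-4 = 8.789e-4 mol.
Product: Φ × n_abs = 0.47 × 8.789e-4 = 4.131e-4 mol.
As a count: 4.131e-4 × 6.022e23 = 2.5e20.

2.5e20 initiating radicals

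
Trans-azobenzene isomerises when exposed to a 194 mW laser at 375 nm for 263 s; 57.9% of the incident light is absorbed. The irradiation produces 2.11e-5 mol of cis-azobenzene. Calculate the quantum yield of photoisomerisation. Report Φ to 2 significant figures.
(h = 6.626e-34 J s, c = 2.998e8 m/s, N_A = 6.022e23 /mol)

Φ = 0.23

Photon energy at 375 nm: hc/λ = (6.626e-34)(2.998e8)/(375e-9) = 5.297e-19 J.
Energy delivered: (194 mW)(263 s) = 51.02 J.
Photons incident: 51.02 / 5.297e-19 = 9.632e19, i.e. 9.632e19/6.022e23 = 1.599e-4 mol.
Photons absorbed: 0.579 × 1.599e-4 = 9.258e-5 mol.
Φ = 2.11e-5 mol / 9.258e-5 mol photons = 0.23.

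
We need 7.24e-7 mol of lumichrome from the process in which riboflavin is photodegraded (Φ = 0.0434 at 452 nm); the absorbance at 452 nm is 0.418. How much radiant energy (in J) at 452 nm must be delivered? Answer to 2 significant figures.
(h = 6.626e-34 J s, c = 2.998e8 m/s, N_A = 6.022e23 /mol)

7.1 J

Photons that must be absorbed: 7.24e-7 / 0.0434 = 1.668e-5 mol.
Fraction absorbed: 1 − 10^(−0.418) = 0.6181.
Incident photons needed: 1.668e-5 / 0.6181 = 2.699e-5 mol.
Photon energy: hc/λ = 4.395e-19 J; per mole, 2.647e5 J mol⁻¹.
Energy required: 2.699e-5 × 2.647e5 = 7.1 J.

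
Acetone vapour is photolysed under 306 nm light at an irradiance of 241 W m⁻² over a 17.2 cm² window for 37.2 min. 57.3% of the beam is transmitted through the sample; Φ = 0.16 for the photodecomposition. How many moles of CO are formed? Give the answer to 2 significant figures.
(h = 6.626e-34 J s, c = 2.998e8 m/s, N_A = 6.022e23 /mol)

1.6e-4 mol

Photon energy at 306 nm: hc/λ = (6.626e-34)(2.998e8)/(306e-9) = 6.492e-19 J.
Energy delivered: (241 W m⁻²)(17.2e-4 m²)(2232 s) = 925.2 J.
Photons incident: 925.2 / 6.492e-19 = 1.425e21, i.e. 1.425e21/6.022e23 = 0.002366 mol.
Fraction absorbed: 1 − 57.3/100 = 0.4270.
Photons absorbed: 0.4270 × 0.002366 = 0.001010 mol.
Product: Φ × n_abs = 0.16 × 0.001010 = 1.616e-4 mol.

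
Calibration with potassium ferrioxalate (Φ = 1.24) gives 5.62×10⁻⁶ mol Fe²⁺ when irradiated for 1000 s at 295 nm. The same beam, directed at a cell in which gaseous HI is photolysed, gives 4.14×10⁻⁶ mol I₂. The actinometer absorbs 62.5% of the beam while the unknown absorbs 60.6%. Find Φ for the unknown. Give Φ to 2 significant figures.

Φ = 0.94

Photons absorbed by the actinometer: 5.62×10⁻⁶ / 1.24 = 4.532×10⁻⁶ mol.
Incident flux: 4.532×10⁻⁶ / 0.625 = 7.251×10⁻⁶ einstein.
Absorbed by unknown: 0.606 × 7.251×10⁻⁶ = 4.394×10⁻⁶ mol.
Φ(unknown) = 4.14×10⁻⁶ / 4.394×10⁻⁶ = 0.94.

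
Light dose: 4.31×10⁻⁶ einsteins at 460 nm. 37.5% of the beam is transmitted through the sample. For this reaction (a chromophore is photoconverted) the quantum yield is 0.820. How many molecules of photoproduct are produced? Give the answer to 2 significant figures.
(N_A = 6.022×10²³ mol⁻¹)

1.3×10¹⁸ molecules

Fraction absorbed: 1 − 37.5/100 = 0.6250.
Photons absorbed: 0.6250 × 4.31×10⁻⁶ = 2.694×10⁻⁶ mol.
Product: Φ × n_abs = 0.820 × 2.694×10⁻⁶ = 2.209×10⁻⁶ mol.
As a count: 2.209×10⁻⁶ × 6.022×10²³ = 1.3×10¹⁸.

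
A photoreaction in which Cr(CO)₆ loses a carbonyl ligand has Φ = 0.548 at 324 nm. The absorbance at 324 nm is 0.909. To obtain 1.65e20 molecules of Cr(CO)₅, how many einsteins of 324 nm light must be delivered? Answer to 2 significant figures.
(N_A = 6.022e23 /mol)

Product: 1.65e20 / 6.022e23 = 2.740e-4 mol.
Photons that must be absorbed: 2.740e-4 / 0.548 = 5.000e-4 mol.
Fraction absorbed: 1 − 10^(−0.909) = 0.8767.
Incident photons needed: 5.000e-4 / 0.8767 = 5.703e-4 mol.

5.7e-4 einstein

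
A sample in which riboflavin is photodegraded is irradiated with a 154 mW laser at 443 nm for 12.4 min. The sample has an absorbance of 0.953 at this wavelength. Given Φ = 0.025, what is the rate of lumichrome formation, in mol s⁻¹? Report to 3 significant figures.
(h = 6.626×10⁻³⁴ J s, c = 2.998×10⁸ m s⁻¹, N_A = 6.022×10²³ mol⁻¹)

1.27×10⁻⁸ mol s⁻¹

Photon energy at 443 nm: hc/λ = (6.626×10⁻³⁴)(2.998×10⁸)/(443×10⁻⁹) = 4.484×10⁻¹⁹ J.
Energy delivered: (154 mW)(744 s) = 114.6 J.
Photons incident: 114.6 / 4.484×10⁻¹⁹ = 2.556×10²⁰, i.e. 2.556×10²⁰/6.022×10²³ = 4.244×10⁻⁴ mol.
Fraction absorbed: 1 − 10^(−0.953) = 0.8886.
Photons absorbed: 0.8886 × 4.244×10⁻⁴ = 3.771×10⁻⁴ mol.
Product formed: 0.025 × 3.771×10⁻⁴ = 9.428×10⁻⁶ mol.
Rate: 9.428×10⁻⁶ / 744 s = 1.27×10⁻⁸ mol s⁻¹.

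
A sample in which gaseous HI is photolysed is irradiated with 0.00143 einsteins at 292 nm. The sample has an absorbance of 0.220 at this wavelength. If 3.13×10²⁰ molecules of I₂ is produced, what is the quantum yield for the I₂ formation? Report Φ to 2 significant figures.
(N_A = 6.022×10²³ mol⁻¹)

Product: 3.13×10²⁰ / 6.022×10²³ = 5.198×10⁻⁴ mol.
Fraction absorbed: 1 − 10^(−0.220) = 0.3974.
Photons absorbed: 0.3974 × 0.00143 = 5.683×10⁻⁴ mol.
Φ = 5.198×10⁻⁴ mol / 5.683×10⁻⁴ mol photons = 0.91.

Φ = 0.91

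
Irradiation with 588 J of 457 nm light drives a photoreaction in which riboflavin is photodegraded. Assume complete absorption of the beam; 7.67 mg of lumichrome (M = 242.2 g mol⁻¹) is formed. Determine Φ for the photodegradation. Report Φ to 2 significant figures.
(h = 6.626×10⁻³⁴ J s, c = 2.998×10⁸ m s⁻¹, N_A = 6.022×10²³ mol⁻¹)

Φ = 0.014

Product: 7.67 mg / 242.2 g mol⁻¹ = 3.167×10⁻⁵ mol.
Photon energy at 457 nm: hc/λ = (6.626×10⁻³⁴)(2.998×10⁸)/(457×10⁻⁹) = 4.347×10⁻¹⁹ J.
Photons incident: 588 / 4.347×10⁻¹⁹ = 1.353×10²¹, i.e. 1.353×10²¹/6.022×10²³ = 0.002247 mol.
Φ = 3.167×10⁻⁵ mol / 0.002247 mol photons = 0.014.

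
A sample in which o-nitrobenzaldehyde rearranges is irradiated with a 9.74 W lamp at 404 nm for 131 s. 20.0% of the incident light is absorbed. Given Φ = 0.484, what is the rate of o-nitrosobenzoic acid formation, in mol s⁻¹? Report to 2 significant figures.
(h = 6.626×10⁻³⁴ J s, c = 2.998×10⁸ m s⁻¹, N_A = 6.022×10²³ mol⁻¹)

3.2×10⁻⁶ mol s⁻¹

Photon energy at 404 nm: hc/λ = (6.626×10⁻³⁴)(2.998×10⁸)/(404×10⁻⁹) = 4.917×10⁻¹⁹ J.
Energy delivered: (9.74 W)(131 s) = 1276 J.
Photons incident: 1276 / 4.917×10⁻¹⁹ = 2.595×10²¹, i.e. 2.595×10²¹/6.022×10²³ = 0.004309 mol.
Photons absorbed: 0.200 × 0.004309 = 8.618×10⁻⁴ mol.
Product formed: 0.484 × 8.618×10⁻⁴ = 4.171×10⁻⁴ mol.
Rate: 4.171×10⁻⁴ / 131 s = 3.2×10⁻⁶ mol s⁻¹.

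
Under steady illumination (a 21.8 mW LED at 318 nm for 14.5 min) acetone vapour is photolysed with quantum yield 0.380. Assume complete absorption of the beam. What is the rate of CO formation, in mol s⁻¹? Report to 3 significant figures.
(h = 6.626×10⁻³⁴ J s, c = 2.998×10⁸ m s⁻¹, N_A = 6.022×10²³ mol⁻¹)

Photon energy at 318 nm: hc/λ = (6.626×10⁻³⁴)(2.998×10⁸)/(318×10⁻⁹) = 6.247×10⁻¹⁹ J.
Energy delivered: (21.8 mW)(870 s) = 18.97 J.
Photons incident: 18.97 / 6.247×10⁻¹⁹ = 3.037×10¹⁹, i.e. 3.037×10¹⁹/6.022×10²³ = 5.043×10⁻⁵ mol.
Product formed: 0.380 × 5.043×10⁻⁵ = 1.916×10⁻⁵ mol.
Rate: 1.916×10⁻⁵ / 870 s = 2.20×10⁻⁸ mol s⁻¹.

2.20×10⁻⁸ mol s⁻¹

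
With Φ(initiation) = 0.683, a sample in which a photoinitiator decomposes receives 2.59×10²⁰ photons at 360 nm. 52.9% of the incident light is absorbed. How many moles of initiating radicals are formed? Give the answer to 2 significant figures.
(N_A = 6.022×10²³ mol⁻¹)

1.6×10⁻⁴ mol

Moles of photons: 2.59×10²⁰ / 6.022×10²³ = 4.301×10⁻⁴ mol.
Photons absorbed: 0.529 × 4.301×10⁻⁴ = 2.275×10⁻⁴ mol.
Product: Φ × n_abs = 0.683 × 2.275×10⁻⁴ = 1.554×10⁻⁴ mol.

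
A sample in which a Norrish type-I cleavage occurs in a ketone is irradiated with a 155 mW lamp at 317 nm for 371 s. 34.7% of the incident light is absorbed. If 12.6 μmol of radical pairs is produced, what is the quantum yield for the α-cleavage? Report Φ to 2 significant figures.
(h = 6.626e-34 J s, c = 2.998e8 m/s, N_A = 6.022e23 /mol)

Product: 12.6 μmol = 1.26e-5 mol.
Photon energy at 317 nm: hc/λ = (6.626e-34)(2.998e8)/(317e-9) = 6.266e-19 J.
Energy delivered: (155 mW)(371 s) = 57.51 J.
Photons incident: 57.51 / 6.266e-19 = 9.178e19, i.e. 9.178e19/6.022e23 = 1.524e-4 mol.
Photons absorbed: 0.347 × 1.524e-4 = 5.288e-5 mol.
Φ = 1.26e-5 mol / 5.288e-5 mol photons = 0.24.

Φ = 0.24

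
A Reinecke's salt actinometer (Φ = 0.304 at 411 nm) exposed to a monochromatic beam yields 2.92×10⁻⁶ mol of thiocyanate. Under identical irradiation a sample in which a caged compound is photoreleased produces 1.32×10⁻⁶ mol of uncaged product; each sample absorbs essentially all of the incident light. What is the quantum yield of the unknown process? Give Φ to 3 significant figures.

Φ = 0.137

Photons absorbed by the actinometer: 2.92×10⁻⁶ / 0.304 = 9.605×10⁻⁶ mol.
Φ(unknown) = 1.32×10⁻⁶ / 9.605×10⁻⁶ = 0.137.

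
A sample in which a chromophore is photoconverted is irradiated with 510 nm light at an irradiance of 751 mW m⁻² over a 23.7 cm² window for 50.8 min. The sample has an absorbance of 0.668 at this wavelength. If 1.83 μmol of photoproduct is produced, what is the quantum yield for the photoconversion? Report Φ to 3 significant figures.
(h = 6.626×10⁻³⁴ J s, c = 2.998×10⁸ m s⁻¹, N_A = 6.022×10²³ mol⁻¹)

Product: 1.83 μmol = 1.83×10⁻⁶ mol.
Photon energy at 510 nm: hc/λ = (6.626×10⁻³⁴)(2.998×10⁸)/(510×10⁻⁹) = 3.895×10⁻¹⁹ J.
Energy delivered: (751 mW m⁻²)(23.7×10⁻⁴ m²)(3048 s) = 5.425 J.
Photons incident: 5.425 / 3.895×10⁻¹⁹ = 1.393×10¹⁹, i.e. 1.393×10¹⁹/6.022×10²³ = 2.313×10⁻⁵ mol.
Fraction absorbed: 1 − 10^(−0.668) = 0.7852.
Photons absorbed: 0.7852 × 2.313×10⁻⁵ = 1.816×10⁻⁵ mol.
Φ = 1.83×10⁻⁶ mol / 1.816×10⁻⁵ mol photons = 0.101.

Φ = 0.101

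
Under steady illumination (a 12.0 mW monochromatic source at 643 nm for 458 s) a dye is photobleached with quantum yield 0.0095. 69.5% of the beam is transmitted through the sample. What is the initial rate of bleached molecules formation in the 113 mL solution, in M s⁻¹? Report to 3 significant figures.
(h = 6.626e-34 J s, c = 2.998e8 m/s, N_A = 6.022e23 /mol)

Photon energy at 643 nm: hc/λ = (6.626e-34)(2.998e8)/(643e-9) = 3.089e-19 J.
Energy delivered: (12.0 mW)(458 s) = 5.496 J.
Photons incident: 5.496 / 3.089e-19 = 1.779e19, i.e. 1.779e19/6.022e23 = 2.954e-5 mol.
Fraction absorbed: 1 − 69.5/100 = 0.3050.
Photons absorbed: 0.3050 × 2.954e-5 = 9.010e-6 mol.
Product formed: 0.0095 × 9.010e-6 = 8.559e-8 mol.
Rate: 8.559e-8 mol / (458 s × 0.113 L) = 1.65e-9 M s⁻¹.

1.65e-9 M s⁻¹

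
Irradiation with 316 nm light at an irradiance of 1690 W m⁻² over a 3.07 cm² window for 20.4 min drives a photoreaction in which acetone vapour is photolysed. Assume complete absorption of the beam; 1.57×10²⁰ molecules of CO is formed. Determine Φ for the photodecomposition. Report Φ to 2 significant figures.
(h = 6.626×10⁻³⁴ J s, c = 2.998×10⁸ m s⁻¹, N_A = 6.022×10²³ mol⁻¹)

Product: 1.57×10²⁰ / 6.022×10²³ = 2.607×10⁻⁴ mol.
Photon energy at 316 nm: hc/λ = (6.626×10⁻³⁴)(2.998×10⁸)/(316×10⁻⁹) = 6.286×10⁻¹⁹ J.
Energy delivered: (1690 W m⁻²)(3.07×10⁻⁴ m²)(1224 s) = 635.0 J.
Photons incident: 635.0 / 6.286×10⁻¹⁹ = 1.010×10²¹, i.e. 1.010×10²¹/6.022×10²³ = 0.001677 mol.
Φ = 2.607×10⁻⁴ mol / 0.001677 mol photons = 0.16.

Φ = 0.16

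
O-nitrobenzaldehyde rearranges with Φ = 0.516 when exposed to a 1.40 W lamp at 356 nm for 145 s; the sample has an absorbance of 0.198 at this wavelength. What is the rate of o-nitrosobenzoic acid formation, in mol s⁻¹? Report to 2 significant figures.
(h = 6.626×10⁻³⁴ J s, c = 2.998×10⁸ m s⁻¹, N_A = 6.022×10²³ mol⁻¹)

Photon energy at 356 nm: hc/λ = (6.626×10⁻³⁴)(2.998×10⁸)/(356×10⁻⁹) = 5.580×10⁻¹⁹ J.
Energy delivered: (1.40 W)(145 s) = 203.0 J.
Photons incident: 203.0 / 5.580×10⁻¹⁹ = 3.638×10²⁰, i.e. 3.638×10²⁰/6.022×10²³ = 6.041×10⁻⁴ mol.
Fraction absorbed: 1 − 10^(−0.198) = 0.3661.
Photons absorbed: 0.3661 × 6.041×10⁻⁴ = 2.212×10⁻⁴ mol.
Product formed: 0.516 × 2.212×10⁻⁴ = 1.141×10⁻⁴ mol.
Rate: 1.141×10⁻⁴ / 145 s = 7.9×10⁻⁷ mol s⁻¹.

7.9×10⁻⁷ mol s⁻¹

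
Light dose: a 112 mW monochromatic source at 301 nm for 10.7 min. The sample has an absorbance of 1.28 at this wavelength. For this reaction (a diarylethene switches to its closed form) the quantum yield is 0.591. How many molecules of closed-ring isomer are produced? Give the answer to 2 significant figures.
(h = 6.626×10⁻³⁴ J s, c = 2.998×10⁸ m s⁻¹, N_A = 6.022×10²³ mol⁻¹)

Photon energy at 301 nm: hc/λ = (6.626×10⁻³⁴)(2.998×10⁸)/(301×10⁻⁹) = 6.600×10⁻¹⁹ J.
Energy delivered: (112 mW)(642 s) = 71.90 J.
Photons incident: 71.90 / 6.600×10⁻¹⁹ = 1.089×10²⁰, i.e. 1.089×10²⁰/6.022×10²³ = 1.808×10⁻⁴ mol.
Fraction absorbed: 1 − 10^(−1.28) = 0.9475.
Photons absorbed: 0.9475 × 1.808×10⁻⁴ = 1.713×10⁻⁴ mol.
Product: Φ × n_abs = 0.591 × 1.713×10⁻⁴ = 1.012×10⁻⁴ mol.
As a count: 1.012×10⁻⁴ × 6.022×10²³ = 6.1×10¹⁹.

6.1×10¹⁹ molecules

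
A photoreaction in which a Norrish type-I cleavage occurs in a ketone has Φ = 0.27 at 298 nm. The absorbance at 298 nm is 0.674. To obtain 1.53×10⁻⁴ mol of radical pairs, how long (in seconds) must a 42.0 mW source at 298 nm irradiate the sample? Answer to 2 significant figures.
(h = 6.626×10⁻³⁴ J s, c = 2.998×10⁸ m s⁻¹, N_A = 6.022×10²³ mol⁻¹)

t ≈ 6900 s

Photons that must be absorbed: 1.53×10⁻⁴ / 0.27 = 5.667×10⁻⁴ mol.
Fraction absorbed: 1 − 10^(−0.674) = 0.7882.
Incident photons needed: 5.667×10⁻⁴ / 0.7882 = 7.190×10⁻⁴ mol.
Photon energy: hc/λ = 6.666×10⁻¹⁹ J; per mole, 4.014×10⁵ J mol⁻¹.
Energy required: 7.190×10⁻⁴ × 4.014×10⁵ = 288.6 J.
Time: 288.6 J / 0.042 W = 6900 s.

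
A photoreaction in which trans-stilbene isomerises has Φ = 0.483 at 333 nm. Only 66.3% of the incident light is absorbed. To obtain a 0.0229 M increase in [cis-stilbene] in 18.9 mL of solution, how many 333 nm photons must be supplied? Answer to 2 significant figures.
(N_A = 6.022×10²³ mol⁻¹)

8.1×10²⁰ photons

Product: (0.0229 M)(0.0189 L) = 4.328×10⁻⁴ mol.
Photons that must be absorbed: 4.328×10⁻⁴ / 0.483 = 8.961×10⁻⁴ mol.
Incident photons needed: 8.961×10⁻⁴ / 0.663 = 0.001352 mol.
Photon count: 0.001352 × 6.022×10²³ = 8.1×10²⁰.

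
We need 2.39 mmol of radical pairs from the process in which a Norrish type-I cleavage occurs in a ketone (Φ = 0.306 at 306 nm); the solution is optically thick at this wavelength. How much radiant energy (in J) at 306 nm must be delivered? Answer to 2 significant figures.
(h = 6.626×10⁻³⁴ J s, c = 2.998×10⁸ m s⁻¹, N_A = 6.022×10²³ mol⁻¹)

3100 J

Product: 2.39 mmol = 0.00239 mol.
Photons that must be absorbed: 0.00239 / 0.306 = 0.007810 mol.
Photon energy: hc/λ = 6.492×10⁻¹⁹ J; per mole, 3.909×10⁵ J mol⁻¹.
Energy required: 0.007810 × 3.909×10⁵ = 3100 J.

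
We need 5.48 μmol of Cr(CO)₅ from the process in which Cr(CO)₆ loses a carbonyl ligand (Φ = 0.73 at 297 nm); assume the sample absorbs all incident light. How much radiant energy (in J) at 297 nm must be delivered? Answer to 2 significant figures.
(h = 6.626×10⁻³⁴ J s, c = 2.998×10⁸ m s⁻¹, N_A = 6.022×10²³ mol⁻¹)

3.0 J

Product: 5.48 μmol = 5.48×10⁻⁶ mol.
Photons that must be absorbed: 5.48×10⁻⁶ / 0.73 = 7.507×10⁻⁶ mol.
Photon energy: hc/λ = 6.688×10⁻¹⁹ J; per mole, 4.028×10⁵ J mol⁻¹.
Energy required: 7.507×10⁻⁶ × 4.028×10⁵ = 3.0 J.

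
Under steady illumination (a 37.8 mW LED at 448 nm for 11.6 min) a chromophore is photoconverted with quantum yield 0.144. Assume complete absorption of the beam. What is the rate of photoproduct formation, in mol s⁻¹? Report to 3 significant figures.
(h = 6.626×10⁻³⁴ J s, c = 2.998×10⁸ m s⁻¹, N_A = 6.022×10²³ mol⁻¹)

2.04×10⁻⁸ mol s⁻¹

Photon energy at 448 nm: hc/λ = (6.626×10⁻³⁴)(2.998×10⁸)/(448×10⁻⁹) = 4.434×10⁻¹⁹ J.
Energy delivered: (37.8 mW)(696 s) = 26.31 J.
Photons incident: 26.31 / 4.434×10⁻¹⁹ = 5.934×10¹⁹, i.e. 5.934×10¹⁹/6.022×10²³ = 9.854×10⁻⁵ mol.
Product formed: 0.144 × 9.854×10⁻⁵ = 1.419×10⁻⁵ mol.
Rate: 1.419×10⁻⁵ / 696 s = 2.04×10⁻⁸ mol s⁻¹.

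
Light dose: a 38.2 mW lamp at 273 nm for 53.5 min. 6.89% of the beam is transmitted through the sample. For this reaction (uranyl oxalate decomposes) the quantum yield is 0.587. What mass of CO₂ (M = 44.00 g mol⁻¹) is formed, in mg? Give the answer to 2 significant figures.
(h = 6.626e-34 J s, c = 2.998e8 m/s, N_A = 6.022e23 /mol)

Photon energy at 273 nm: hc/λ = (6.626e-34)(2.998e8)/(273e-9) = 7.276e-19 J.
Energy delivered: (38.2 mW)(3210 s) = 122.6 J.
Photons incident: 122.6 / 7.276e-19 = 1.685e20, i.e. 1.685e20/6.022e23 = 2.798e-4 mol.
Fraction absorbed: 1 − 6.89/100 = 0.9311.
Photons absorbed: 0.9311 × 2.798e-4 = 2.605e-4 mol.
Product: Φ × n_abs = 0.587 × 2.605e-4 = 1.529e-4 mol.
Mass: 1.529e-4 × 44.00 = 0.006728 g = 6.7 mg.

6.7 mg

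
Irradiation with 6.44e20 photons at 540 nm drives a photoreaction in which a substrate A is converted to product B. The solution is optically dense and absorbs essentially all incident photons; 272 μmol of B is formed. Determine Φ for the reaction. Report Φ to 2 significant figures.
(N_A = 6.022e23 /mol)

Φ = 0.25

Product: 272 μmol = 2.72e-4 mol.
Moles of photons: 6.44e20 / 6.022e23 = 0.001069 mol.
Φ = 2.72e-4 mol / 0.001069 mol photons = 0.25.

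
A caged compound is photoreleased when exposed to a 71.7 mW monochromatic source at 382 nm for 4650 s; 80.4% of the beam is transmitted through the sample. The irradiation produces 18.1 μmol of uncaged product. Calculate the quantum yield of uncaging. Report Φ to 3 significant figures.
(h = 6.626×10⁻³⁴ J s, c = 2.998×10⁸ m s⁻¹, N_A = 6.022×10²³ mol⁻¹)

Φ = 0.0867

Product: 18.1 μmol = 1.81×10⁻⁵ mol.
Photon energy at 382 nm: hc/λ = (6.626×10⁻³⁴)(2.998×10⁸)/(382×10⁻⁹) = 5.200×10⁻¹⁹ J.
Energy delivered: (71.7 mW)(4650 s) = 333.4 J.
Photons incident: 333.4 / 5.200×10⁻¹⁹ = 6.412×10²⁰, i.e. 6.412×10²⁰/6.022×10²³ = 0.001065 mol.
Fraction absorbed: 1 − 80.4/100 = 0.1960.
Photons absorbed: 0.1960 × 0.001065 = 2.087×10⁻⁴ mol.
Φ = 1.81×10⁻⁵ mol / 2.087×10⁻⁴ mol photons = 0.0867.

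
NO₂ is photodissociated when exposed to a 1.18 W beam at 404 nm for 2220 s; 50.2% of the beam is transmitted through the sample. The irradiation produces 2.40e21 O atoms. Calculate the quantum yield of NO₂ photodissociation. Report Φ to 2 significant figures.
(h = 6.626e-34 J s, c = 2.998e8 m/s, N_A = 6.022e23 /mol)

Φ = 0.90

Product: 2.40e21 / 6.022e23 = 0.003985 mol.
Photon energy at 404 nm: hc/λ = (6.626e-34)(2.998e8)/(404e-9) = 4.917e-19 J.
Energy delivered: (1.18 W)(2220 s) = 2620 J.
Photons incident: 2620 / 4.917e-19 = 5.328e21, i.e. 5.328e21/6.022e23 = 0.008848 mol.
Fraction absorbed: 1 − 50.2/100 = 0.4980.
Photons absorbed: 0.4980 × 0.008848 = 0.004406 mol.
Φ = 0.003985 mol / 0.004406 mol photons = 0.90.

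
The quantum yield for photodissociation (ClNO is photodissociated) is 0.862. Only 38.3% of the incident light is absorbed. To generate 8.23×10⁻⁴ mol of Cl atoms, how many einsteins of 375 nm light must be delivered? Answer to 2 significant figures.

0.0025 einstein

Photons that must be absorbed: 8.23×10⁻⁴ / 0.862 = 9.548×10⁻⁴ mol.
Incident photons needed: 9.548×10⁻⁴ / 0.383 = 0.002493 mol.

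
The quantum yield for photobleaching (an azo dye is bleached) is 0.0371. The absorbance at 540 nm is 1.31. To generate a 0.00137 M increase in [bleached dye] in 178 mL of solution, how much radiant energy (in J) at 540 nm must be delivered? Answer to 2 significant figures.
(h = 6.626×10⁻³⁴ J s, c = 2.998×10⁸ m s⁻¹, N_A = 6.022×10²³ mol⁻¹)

Product: (0.00137 M)(0.178 L) = 2.439×10⁻⁴ mol.
Photons that must be absorbed: 2.439×10⁻⁴ / 0.0371 = 0.006574 mol.
Fraction absorbed: 1 − 10^(−1.31) = 0.9510.
Incident photons needed: 0.006574 / 0.9510 = 0.006913 mol.
Photon energy: hc/λ = 3.679×10⁻¹⁹ J; per mole, 2.215×10⁵ J mol⁻¹.
Energy required: 0.006913 × 2.215×10⁵ = 1500 J.

1500 J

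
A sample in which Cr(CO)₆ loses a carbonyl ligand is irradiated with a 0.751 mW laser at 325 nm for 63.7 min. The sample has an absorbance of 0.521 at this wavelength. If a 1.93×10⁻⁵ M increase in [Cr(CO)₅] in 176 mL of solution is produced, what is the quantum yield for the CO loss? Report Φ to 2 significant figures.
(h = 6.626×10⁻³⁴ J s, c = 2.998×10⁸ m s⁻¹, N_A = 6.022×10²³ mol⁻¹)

Φ = 0.62

Product: (1.93×10⁻⁵ M)(0.176 L) = 3.397×10⁻⁶ mol.
Photon energy at 325 nm: hc/λ = (6.626×10⁻³⁴)(2.998×10⁸)/(325×10⁻⁹) = 6.112×10⁻¹⁹ J.
Energy delivered: (0.751 mW)(3822 s) = 2.870 J.
Photons incident: 2.870 / 6.112×10⁻¹⁹ = 4.696×10¹⁸, i.e. 4.696×10¹⁸/6.022×10²³ = 7.798×10⁻⁶ mol.
Fraction absorbed: 1 − 10^(−0.521) = 0.6987.
Photons absorbed: 0.6987 × 7.798×10⁻⁶ = 5.448×10⁻⁶ mol.
Φ = 3.397×10⁻⁶ mol / 5.448×10⁻⁶ mol photons = 0.62.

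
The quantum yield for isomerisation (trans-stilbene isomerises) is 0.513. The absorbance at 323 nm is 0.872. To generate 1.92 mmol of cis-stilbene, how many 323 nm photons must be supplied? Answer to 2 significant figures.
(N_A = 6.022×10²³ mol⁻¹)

Product: 1.92 mmol = 0.00192 mol.
Photons that must be absorbed: 0.00192 / 0.513 = 0.003743 mol.
Fraction absorbed: 1 − 10^(−0.872) = 0.8657.
Incident photons needed: 0.003743 / 0.8657 = 0.004324 mol.
Photon count: 0.004324 × 6.022×10²³ = 2.6×10²¹.

2.6×10²¹ photons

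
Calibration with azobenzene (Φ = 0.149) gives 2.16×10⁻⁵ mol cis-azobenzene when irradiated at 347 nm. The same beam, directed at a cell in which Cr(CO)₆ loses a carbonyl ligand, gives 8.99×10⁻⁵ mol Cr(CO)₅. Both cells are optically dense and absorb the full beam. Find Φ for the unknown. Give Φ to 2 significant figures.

Φ = 0.62

Photons absorbed by the actinometer: 2.16×10⁻⁵ / 0.149 = 1.450×10⁻⁴ mol.
Φ(unknown) = 8.99×10⁻⁵ / 1.450×10⁻⁴ = 0.62.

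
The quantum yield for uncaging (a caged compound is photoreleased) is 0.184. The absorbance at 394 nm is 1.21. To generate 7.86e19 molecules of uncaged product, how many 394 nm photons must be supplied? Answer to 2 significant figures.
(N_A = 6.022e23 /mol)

Product: 7.86e19 / 6.022e23 = 1.305e-4 mol.
Photons that must be absorbed: 1.305e-4 / 0.184 = 7.092e-4 mol.
Fraction absorbed: 1 − 10^(−1.21) = 0.9383.
Incident photons needed: 7.092e-4 / 0.9383 = 7.558e-4 mol.
Photon count: 7.558e-4 × 6.022e23 = 4.6e20.

4.6e20 photons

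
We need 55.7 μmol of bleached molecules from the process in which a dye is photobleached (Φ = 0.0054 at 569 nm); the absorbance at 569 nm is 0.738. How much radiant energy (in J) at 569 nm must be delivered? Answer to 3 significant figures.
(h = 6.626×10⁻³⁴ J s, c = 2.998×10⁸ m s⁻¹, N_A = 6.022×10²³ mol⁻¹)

2650 J

Product: 55.7 μmol = 5.57×10⁻⁵ mol.
Photons that must be absorbed: 5.57×10⁻⁵ / 0.0054 = 0.01031 mol.
Fraction absorbed: 1 − 10^(−0.738) = 0.8172.
Incident photons needed: 0.01031 / 0.8172 = 0.01262 mol.
Photon energy: hc/λ = 3.491×10⁻¹⁹ J; per mole, 2.102×10⁵ J mol⁻¹.
Energy required: 0.01262 × 2.102×10⁵ = 2650 J.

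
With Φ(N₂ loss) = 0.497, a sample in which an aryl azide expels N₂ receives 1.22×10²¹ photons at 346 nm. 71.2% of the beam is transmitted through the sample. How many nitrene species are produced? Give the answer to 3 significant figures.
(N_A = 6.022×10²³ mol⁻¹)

Moles of photons: 1.22×10²¹ / 6.022×10²³ = 0.002026 mol.
Fraction absorbed: 1 − 71.2/100 = 0.2880.
Photons absorbed: 0.2880 × 0.002026 = 5.835×10⁻⁴ mol.
Product: Φ × n_abs = 0.497 × 5.835×10⁻⁴ = 2.900×10⁻⁴ mol.
As a count: 2.900×10⁻⁴ × 6.022×10²³ = 1.75×10²⁰.

1.75×10²⁰ species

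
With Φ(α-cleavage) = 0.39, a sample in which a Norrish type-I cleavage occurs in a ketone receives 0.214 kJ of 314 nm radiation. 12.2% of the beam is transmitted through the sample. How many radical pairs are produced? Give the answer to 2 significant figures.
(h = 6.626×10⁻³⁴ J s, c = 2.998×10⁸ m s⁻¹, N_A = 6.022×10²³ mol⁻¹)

Photon energy at 314 nm: hc/λ = (6.626×10⁻³⁴)(2.998×10⁸)/(314×10⁻⁹) = 6.326×10⁻¹⁹ J.
Incident energy: 0.214 kJ = 214 J.
Photons incident: 214 / 6.326×10⁻¹⁹ = 3.383×10²⁰, i.e. 3.383×10²⁰/6.022×10²³ = 5.618×10⁻⁴ mol.
Fraction absorbed: 1 − 12.2/100 = 0.8780.
Photons absorbed: 0.8780 × 5.618×10⁻⁴ = 4.933×10⁻⁴ mol.
Product: Φ × n_abs = 0.39 × 4.933×10⁻⁴ = 1.924×10⁻⁴ mol.
As a count: 1.924×10⁻⁴ × 6.022×10²³ = 1.2×10²⁰.

1.2×10²⁰ radical pairs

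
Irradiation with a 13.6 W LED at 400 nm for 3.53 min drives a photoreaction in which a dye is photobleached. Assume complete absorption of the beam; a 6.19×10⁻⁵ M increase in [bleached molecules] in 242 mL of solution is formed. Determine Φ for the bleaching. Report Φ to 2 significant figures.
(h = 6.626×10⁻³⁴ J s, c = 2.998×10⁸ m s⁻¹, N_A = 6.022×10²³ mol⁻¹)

Product: (6.19×10⁻⁵ M)(0.242 L) = 1.498×10⁻⁵ mol.
Photon energy at 400 nm: hc/λ = (6.626×10⁻³⁴)(2.998×10⁸)/(400×10⁻⁹) = 4.966×10⁻¹⁹ J.
Energy delivered: (13.6 W)(211.8 s) = 2880 J.
Photons incident: 2880 / 4.966×10⁻¹⁹ = 5.799×10²¹, i.e. 5.799×10²¹/6.022×10²³ = 0.009630 mol.
Φ = 1.498×10⁻⁵ mol / 0.009630 mol photons = 0.0016.

Φ = 0.0016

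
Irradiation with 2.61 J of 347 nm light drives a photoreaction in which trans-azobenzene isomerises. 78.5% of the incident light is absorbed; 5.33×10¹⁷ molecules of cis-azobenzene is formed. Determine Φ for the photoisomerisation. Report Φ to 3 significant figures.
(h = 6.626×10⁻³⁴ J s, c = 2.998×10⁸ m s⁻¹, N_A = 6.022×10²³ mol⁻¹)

Product: 5.33×10¹⁷ / 6.022×10²³ = 8.851×10⁻⁷ mol.
Photon energy at 347 nm: hc/λ = (6.626×10⁻³⁴)(2.998×10⁸)/(347×10⁻⁹) = 5.725×10⁻¹⁹ J.
Photons incident: 2.61 / 5.725×10⁻¹⁹ = 4.559×10¹⁸, i.e. 4.559×10¹⁸/6.022×10²³ = 7.571×10⁻⁶ mol.
Photons absorbed: 0.785 × 7.571×10⁻⁶ = 5.943×10⁻⁶ mol.
Φ = 8.851×10⁻⁷ mol / 5.943×10⁻⁶ mol photons = 0.149.

Φ = 0.149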